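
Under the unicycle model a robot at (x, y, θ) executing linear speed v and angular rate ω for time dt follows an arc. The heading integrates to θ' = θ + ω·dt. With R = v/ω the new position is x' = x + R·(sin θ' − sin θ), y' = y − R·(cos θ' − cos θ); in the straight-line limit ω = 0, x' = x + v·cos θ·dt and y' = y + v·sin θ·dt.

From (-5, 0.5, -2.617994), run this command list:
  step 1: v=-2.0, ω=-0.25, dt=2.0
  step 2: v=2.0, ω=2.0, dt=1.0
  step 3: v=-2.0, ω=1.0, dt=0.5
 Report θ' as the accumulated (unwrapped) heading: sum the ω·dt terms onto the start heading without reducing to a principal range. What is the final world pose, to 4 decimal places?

step 1: θ'=-3.1180 (R=8.0000) → pose (-1.1888, 1.5696, -3.1180)
step 2: θ'=-1.1180 (R=1.0000) → pose (-2.0644, 0.1324, -1.1180)
step 3: θ'=-0.6180 (R=-2.0000) → pose (-2.7040, 0.8875, -0.6180)

(-2.7040, 0.8875, -0.6180)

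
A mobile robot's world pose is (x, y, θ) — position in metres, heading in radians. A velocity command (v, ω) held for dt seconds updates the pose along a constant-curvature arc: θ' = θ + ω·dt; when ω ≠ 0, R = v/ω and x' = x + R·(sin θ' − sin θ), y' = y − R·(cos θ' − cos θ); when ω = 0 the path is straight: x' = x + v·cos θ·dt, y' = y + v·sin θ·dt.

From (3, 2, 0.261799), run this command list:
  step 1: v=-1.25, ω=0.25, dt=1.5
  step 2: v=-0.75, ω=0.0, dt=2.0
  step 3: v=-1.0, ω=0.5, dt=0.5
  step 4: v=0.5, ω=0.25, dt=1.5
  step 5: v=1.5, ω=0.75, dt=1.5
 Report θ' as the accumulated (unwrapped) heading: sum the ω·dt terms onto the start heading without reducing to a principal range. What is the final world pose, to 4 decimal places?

step 1: θ'=0.6368 (R=-5.0000) → pose (1.3210, 1.1904, 0.6368)
step 2: θ'=0.6368 (straight) → pose (0.1150, 0.2984, 0.6368)
step 3: θ'=0.8868 (R=-2.0000) → pose (-0.2459, -0.0458, 0.8868)
step 4: θ'=1.2618 (R=2.0000) → pose (0.1093, 0.6098, 1.2618)
step 5: θ'=2.3868 (R=2.0000) → pose (-0.4257, 2.6749, 2.3868)

(-0.4257, 2.6749, 2.3868)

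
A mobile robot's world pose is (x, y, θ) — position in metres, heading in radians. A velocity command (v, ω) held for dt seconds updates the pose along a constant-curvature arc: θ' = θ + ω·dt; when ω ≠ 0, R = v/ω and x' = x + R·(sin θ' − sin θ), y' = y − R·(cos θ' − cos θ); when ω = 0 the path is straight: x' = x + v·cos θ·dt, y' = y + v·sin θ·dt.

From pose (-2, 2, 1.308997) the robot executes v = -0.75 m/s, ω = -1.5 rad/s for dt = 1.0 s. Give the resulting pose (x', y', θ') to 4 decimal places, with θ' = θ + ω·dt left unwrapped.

θ' = 1.3090 + -1.5·1.0 = -0.1910
R = v/ω = -0.75/-1.5 = 0.5000
x' = -2 + 0.5000·(sin -0.1910 − sin 1.3090) = -2.5779
y' = 2 − 0.5000·(cos -0.1910 − cos 1.3090) = 1.6385

(-2.5779, 1.6385, -0.1910)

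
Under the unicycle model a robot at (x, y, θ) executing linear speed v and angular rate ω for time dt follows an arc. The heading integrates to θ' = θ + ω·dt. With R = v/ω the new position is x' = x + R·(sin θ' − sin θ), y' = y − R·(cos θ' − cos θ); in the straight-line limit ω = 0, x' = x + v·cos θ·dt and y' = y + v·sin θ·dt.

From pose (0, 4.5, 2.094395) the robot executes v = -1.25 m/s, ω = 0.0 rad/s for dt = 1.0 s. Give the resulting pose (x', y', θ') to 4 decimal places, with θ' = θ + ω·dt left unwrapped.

θ' = 2.0944 + 0.0·1.0 = 2.0944
ω = 0 → straight: x' = 0 + -1.25·cos(2.0944)·1.0 = 0.6250
y' = 4.5 + -1.25·sin(2.0944)·1.0 = 3.4175

(0.6250, 3.4175, 2.0944)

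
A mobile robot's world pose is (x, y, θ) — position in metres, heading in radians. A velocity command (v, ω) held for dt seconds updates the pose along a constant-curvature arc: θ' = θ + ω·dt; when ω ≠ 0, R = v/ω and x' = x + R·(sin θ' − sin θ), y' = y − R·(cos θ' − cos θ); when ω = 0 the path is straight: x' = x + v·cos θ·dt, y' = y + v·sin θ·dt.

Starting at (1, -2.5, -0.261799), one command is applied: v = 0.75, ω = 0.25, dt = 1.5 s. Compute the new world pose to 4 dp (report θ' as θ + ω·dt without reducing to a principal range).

θ' = -0.2618 + 0.25·1.5 = 0.1132
R = v/ω = 0.75/0.25 = 3.0000
x' = 1 + 3.0000·(sin 0.1132 − sin -0.2618) = 2.1153
y' = -2.5 − 3.0000·(cos 0.1132 − cos -0.2618) = -2.5830

(2.1153, -2.5830, 0.1132)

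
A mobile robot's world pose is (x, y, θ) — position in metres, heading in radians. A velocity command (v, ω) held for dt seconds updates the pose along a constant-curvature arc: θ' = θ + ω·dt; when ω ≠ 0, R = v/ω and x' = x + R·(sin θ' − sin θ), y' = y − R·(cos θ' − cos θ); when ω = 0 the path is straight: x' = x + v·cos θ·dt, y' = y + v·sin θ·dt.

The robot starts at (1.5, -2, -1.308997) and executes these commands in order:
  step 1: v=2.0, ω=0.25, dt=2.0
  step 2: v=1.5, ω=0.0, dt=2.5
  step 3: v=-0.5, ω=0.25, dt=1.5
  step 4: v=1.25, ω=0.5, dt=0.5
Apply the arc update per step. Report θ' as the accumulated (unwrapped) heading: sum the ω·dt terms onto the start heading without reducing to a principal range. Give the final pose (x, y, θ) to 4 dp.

(6.0146, -7.9202, -0.1840)

step 1: θ'=-0.8090 (R=8.0000) → pose (3.4386, -5.4512, -0.8090)
step 2: θ'=-0.8090 (straight) → pose (6.0270, -8.1647, -0.8090)
step 3: θ'=-0.4340 (R=-2.0000) → pose (5.4208, -7.7306, -0.4340)
step 4: θ'=-0.1840 (R=2.5000) → pose (6.0146, -7.9202, -0.1840)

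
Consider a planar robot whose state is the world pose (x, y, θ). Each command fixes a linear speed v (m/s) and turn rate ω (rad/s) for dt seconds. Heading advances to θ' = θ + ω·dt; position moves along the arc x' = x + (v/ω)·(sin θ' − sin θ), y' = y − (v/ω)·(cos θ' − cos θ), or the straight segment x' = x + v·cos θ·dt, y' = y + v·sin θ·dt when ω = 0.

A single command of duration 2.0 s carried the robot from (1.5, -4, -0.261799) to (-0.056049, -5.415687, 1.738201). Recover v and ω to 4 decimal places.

v = -1.2500, ω = 1.0000

Δθ = 1.738201 − -0.261799 = 2.000000
ω = Δθ/dt = 2.000000/2.0 = 1.0000
R = Δx/(sin θ' − sin θ) = -1.2500
v = R·ω = -1.2500·1.0000 = -1.2500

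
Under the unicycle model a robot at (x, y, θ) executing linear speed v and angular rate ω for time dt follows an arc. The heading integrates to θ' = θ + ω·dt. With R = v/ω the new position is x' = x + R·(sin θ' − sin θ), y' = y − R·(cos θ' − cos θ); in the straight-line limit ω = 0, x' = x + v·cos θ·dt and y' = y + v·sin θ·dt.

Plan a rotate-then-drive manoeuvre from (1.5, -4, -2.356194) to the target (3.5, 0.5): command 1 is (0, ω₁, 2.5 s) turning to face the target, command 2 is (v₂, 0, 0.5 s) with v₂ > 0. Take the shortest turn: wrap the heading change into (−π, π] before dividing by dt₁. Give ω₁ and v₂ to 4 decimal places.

ω₁ = -1.1098, v₂ = 9.8489

heading to target = atan2(0.5−-4, 3.5−1.5) = 1.1526
Δθ = wrap(1.1526 − -2.3562) = -2.7744; ω₁ = Δθ/dt₁ = -1.1098
distance = √((3.5−1.5)² + (0.5−-4)²) = 4.9244; v₂ = distance/dt₂ = 9.8489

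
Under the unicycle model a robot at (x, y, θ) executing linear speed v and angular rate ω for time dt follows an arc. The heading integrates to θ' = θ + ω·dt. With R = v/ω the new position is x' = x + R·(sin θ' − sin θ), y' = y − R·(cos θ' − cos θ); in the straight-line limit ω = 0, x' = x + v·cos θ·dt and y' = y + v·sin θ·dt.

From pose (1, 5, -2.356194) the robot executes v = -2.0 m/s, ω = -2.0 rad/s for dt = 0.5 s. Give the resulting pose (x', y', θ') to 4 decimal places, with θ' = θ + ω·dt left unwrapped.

(1.9201, 5.2700, -3.3562)

θ' = -2.3562 + -2.0·0.5 = -3.3562
R = v/ω = -2.0/-2.0 = 1.0000
x' = 1 + 1.0000·(sin -3.3562 − sin -2.3562) = 1.9201
y' = 5 − 1.0000·(cos -3.3562 − cos -2.3562) = 5.2700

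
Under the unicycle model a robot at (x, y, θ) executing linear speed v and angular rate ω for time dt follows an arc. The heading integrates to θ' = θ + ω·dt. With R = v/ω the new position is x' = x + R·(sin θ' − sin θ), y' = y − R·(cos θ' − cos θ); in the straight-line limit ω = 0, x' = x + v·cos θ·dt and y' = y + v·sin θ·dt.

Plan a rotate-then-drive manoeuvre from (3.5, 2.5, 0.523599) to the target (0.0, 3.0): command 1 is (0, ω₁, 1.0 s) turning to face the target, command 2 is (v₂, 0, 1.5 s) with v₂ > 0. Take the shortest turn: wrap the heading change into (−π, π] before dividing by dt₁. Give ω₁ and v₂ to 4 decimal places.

heading to target = atan2(3−2.5, 0−3.5) = 2.9997
Δθ = wrap(2.9997 − 0.5236) = 2.4761; ω₁ = Δθ/dt₁ = 2.4761
distance = √((0−3.5)² + (3−2.5)²) = 3.5355; v₂ = distance/dt₂ = 2.3570

ω₁ = 2.4761, v₂ = 2.3570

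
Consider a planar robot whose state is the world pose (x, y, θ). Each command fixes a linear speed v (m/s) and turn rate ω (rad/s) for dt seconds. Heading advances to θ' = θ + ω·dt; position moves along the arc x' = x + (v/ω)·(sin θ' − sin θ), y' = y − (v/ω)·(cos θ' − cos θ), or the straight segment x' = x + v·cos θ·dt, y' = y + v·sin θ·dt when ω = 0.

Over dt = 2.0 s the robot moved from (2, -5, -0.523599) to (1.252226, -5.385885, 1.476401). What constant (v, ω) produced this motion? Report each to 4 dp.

v = -0.5000, ω = 1.0000

Δθ = 1.476401 − -0.523599 = 2.000000
ω = Δθ/dt = 2.000000/2.0 = 1.0000
R = Δx/(sin θ' − sin θ) = -0.5000
v = R·ω = -0.5000·1.0000 = -0.5000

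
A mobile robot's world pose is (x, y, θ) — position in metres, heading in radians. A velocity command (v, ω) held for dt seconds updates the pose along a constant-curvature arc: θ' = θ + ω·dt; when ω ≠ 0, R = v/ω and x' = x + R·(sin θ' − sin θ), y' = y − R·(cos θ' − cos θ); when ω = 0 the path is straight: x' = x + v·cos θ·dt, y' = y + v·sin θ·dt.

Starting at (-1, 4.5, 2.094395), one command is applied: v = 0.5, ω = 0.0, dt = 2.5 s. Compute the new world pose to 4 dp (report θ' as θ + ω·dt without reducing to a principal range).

(-1.6250, 5.5825, 2.0944)

θ' = 2.0944 + 0.0·2.5 = 2.0944
ω = 0 → straight: x' = -1 + 0.5·cos(2.0944)·2.5 = -1.6250
y' = 4.5 + 0.5·sin(2.0944)·2.5 = 5.5825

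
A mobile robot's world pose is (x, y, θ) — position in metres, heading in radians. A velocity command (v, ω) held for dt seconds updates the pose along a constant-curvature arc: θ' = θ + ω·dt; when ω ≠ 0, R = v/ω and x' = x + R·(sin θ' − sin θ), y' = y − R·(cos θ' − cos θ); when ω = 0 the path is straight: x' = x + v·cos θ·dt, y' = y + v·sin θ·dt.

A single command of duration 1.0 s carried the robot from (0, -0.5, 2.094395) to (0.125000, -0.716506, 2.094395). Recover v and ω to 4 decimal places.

Δθ = 2.094395 − 2.094395 = 0.000000
ω = Δθ/dt = 0.000000/1.0 = 0.0000
ω = 0 → v = (Δx·cos θ + Δy·sin θ)/dt = -0.2500

v = -0.2500, ω = 0.0000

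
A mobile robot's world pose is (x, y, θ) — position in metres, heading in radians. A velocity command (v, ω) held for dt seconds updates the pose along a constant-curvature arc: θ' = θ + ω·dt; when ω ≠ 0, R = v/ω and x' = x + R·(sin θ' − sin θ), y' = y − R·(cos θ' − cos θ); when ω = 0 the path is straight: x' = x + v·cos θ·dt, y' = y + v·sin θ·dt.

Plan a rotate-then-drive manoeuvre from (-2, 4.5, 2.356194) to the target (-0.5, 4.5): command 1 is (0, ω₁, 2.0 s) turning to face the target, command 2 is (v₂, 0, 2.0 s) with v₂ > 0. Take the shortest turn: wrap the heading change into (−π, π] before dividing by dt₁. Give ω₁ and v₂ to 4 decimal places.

heading to target = atan2(4.5−4.5, -0.5−-2) = 0.0000
Δθ = wrap(0.0000 − 2.3562) = -2.3562; ω₁ = Δθ/dt₁ = -1.1781
distance = √((-0.5−-2)² + (4.5−4.5)²) = 1.5000; v₂ = distance/dt₂ = 0.7500

ω₁ = -1.1781, v₂ = 0.7500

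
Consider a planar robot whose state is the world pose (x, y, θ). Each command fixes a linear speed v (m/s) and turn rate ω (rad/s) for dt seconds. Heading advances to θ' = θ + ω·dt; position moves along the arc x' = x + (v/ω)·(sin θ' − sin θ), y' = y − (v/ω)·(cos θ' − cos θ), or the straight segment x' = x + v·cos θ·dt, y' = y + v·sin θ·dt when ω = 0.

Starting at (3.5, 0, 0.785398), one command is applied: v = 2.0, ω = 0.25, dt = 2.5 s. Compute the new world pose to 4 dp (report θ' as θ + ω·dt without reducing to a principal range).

θ' = 0.7854 + 0.25·2.5 = 1.4104
R = v/ω = 2.0/0.25 = 8.0000
x' = 3.5 + 8.0000·(sin 1.4104 − sin 0.7854) = 5.7405
y' = 0 − 8.0000·(cos 1.4104 − cos 0.7854) = 4.3792

(5.7405, 4.3792, 1.4104)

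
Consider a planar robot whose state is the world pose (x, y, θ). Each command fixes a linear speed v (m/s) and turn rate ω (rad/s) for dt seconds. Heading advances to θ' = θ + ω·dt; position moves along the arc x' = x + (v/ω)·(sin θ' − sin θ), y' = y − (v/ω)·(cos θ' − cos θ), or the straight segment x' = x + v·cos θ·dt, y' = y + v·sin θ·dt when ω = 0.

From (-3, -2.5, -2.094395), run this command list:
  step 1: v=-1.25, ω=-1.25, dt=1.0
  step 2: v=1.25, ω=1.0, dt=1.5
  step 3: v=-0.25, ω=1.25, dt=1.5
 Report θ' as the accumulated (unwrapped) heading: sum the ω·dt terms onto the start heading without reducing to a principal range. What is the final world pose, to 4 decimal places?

(-3.5865, -2.6532, 0.0306)

step 1: θ'=-3.3444 (R=1.0000) → pose (-1.9326, -2.0205, -3.3444)
step 2: θ'=-1.8444 (R=1.2500) → pose (-3.3878, -2.9071, -1.8444)
step 3: θ'=0.0306 (R=-0.2000) → pose (-3.5865, -2.6532, 0.0306)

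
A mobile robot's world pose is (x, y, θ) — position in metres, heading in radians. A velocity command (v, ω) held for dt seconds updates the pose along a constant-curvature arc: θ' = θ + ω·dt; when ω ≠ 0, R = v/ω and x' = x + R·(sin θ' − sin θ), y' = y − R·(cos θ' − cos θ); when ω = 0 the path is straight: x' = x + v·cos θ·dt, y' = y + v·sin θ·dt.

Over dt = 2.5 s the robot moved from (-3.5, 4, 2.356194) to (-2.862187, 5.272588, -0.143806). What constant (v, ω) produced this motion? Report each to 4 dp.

Δθ = -0.143806 − 2.356194 = -2.500000
ω = Δθ/dt = -2.500000/2.5 = -1.0000
R = −Δy/(cos θ' − cos θ) = -0.7500
v = R·ω = -0.7500·-1.0000 = 0.7500

v = 0.7500, ω = -1.0000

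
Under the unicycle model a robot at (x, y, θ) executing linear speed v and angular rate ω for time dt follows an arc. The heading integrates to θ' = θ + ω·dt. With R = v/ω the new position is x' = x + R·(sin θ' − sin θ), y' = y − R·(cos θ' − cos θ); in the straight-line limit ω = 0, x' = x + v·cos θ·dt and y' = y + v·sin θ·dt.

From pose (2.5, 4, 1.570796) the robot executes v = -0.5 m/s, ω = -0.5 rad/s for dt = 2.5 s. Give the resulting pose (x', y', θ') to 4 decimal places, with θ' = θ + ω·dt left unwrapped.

θ' = 1.5708 + -0.5·2.5 = 0.3208
R = v/ω = -0.5/-0.5 = 1.0000
x' = 2.5 + 1.0000·(sin 0.3208 − sin 1.5708) = 1.8153
y' = 4 − 1.0000·(cos 0.3208 − cos 1.5708) = 3.0510

(1.8153, 3.0510, 0.3208)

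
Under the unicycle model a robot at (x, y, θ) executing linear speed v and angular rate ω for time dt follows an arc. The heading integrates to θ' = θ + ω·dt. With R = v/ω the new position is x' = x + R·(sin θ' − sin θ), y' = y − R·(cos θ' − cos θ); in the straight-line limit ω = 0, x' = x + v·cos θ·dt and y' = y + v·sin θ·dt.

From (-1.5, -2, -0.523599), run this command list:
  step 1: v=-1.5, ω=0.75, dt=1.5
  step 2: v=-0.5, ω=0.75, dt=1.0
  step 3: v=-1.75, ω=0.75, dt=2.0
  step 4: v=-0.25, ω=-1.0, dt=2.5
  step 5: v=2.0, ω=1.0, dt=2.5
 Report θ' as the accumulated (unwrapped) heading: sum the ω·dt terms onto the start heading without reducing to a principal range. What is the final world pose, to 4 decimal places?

step 1: θ'=0.6014 (R=-2.0000) → pose (-3.6316, -2.0830, 0.6014)
step 2: θ'=1.3514 (R=-0.6667) → pose (-3.9051, -2.4876, 1.3514)
step 3: θ'=2.8514 (R=-2.3333) → pose (-2.2953, -5.2312, 2.8514)
step 4: θ'=0.3514 (R=0.2500) → pose (-2.2808, -5.7054, 0.3514)
step 5: θ'=2.8514 (R=2.0000) → pose (-2.3970, -1.9113, 2.8514)

(-2.3970, -1.9113, 2.8514)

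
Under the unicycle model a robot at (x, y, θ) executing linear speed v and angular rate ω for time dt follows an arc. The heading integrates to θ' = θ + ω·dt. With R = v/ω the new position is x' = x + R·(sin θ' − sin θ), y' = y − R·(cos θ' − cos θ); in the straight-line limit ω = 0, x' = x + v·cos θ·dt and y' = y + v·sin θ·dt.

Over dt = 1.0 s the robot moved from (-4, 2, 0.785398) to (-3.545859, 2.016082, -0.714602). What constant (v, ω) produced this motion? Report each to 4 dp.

v = 0.5000, ω = -1.5000

Δθ = -0.714602 − 0.785398 = -1.500000
ω = Δθ/dt = -1.500000/1.0 = -1.5000
R = Δx/(sin θ' − sin θ) = -0.3333
v = R·ω = -0.3333·-1.5000 = 0.5000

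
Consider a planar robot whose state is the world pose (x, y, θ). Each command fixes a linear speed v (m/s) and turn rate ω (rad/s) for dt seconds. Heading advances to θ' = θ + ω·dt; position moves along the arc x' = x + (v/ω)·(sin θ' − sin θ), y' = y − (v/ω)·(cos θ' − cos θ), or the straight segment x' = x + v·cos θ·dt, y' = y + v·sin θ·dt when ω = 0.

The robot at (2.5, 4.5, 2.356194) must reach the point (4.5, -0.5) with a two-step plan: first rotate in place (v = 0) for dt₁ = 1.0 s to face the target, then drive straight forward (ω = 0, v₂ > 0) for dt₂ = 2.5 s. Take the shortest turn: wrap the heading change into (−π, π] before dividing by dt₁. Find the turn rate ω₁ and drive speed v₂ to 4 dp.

heading to target = atan2(-0.5−4.5, 4.5−2.5) = -1.1903
Δθ = wrap(-1.1903 − 2.3562) = 2.7367; ω₁ = Δθ/dt₁ = 2.7367
distance = √((4.5−2.5)² + (-0.5−4.5)²) = 5.3852; v₂ = distance/dt₂ = 2.1541

ω₁ = 2.7367, v₂ = 2.1541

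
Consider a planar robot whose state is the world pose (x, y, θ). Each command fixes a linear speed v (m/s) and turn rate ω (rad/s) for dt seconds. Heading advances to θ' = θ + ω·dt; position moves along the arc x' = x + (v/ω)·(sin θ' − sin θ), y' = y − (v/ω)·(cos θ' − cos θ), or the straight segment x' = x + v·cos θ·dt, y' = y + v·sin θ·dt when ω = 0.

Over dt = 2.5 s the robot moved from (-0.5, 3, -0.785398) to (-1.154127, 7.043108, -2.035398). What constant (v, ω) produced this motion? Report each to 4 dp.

Δθ = -2.035398 − -0.785398 = -1.250000
ω = Δθ/dt = -1.250000/2.5 = -0.5000
R = −Δy/(cos θ' − cos θ) = 3.5000
v = R·ω = 3.5000·-0.5000 = -1.7500

v = -1.7500, ω = -0.5000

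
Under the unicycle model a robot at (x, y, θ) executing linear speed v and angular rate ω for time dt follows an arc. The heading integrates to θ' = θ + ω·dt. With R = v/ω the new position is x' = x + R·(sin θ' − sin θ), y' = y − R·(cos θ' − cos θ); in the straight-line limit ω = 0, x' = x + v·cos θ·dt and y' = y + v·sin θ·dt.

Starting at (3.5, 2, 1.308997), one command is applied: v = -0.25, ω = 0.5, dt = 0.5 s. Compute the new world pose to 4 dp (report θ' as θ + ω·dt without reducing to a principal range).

(3.4830, 1.8765, 1.5590)

θ' = 1.3090 + 0.5·0.5 = 1.5590
R = v/ω = -0.25/0.5 = -0.5000
x' = 3.5 + -0.5000·(sin 1.5590 − sin 1.3090) = 3.4830
y' = 2 − -0.5000·(cos 1.5590 − cos 1.3090) = 1.8765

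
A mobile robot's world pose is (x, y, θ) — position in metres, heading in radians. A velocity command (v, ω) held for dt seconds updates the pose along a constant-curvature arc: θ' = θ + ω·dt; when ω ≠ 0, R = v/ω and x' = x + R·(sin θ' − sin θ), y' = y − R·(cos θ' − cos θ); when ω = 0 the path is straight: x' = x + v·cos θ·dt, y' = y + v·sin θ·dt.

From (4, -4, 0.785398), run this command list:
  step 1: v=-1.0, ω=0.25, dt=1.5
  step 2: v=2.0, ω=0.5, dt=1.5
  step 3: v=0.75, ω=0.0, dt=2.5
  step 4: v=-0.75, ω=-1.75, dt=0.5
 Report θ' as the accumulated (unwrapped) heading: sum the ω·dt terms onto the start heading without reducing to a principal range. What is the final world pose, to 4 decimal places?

step 1: θ'=1.1604 (R=-4.0000) → pose (3.1606, -5.2325, 1.1604)
step 2: θ'=1.9104 (R=4.0000) → pose (3.2643, -2.3042, 1.9104)
step 3: θ'=1.9104 (straight) → pose (2.6397, -0.5363, 1.9104)
step 4: θ'=1.0354 (R=0.4286) → pose (2.6042, -0.8977, 1.0354)

(2.6042, -0.8977, 1.0354)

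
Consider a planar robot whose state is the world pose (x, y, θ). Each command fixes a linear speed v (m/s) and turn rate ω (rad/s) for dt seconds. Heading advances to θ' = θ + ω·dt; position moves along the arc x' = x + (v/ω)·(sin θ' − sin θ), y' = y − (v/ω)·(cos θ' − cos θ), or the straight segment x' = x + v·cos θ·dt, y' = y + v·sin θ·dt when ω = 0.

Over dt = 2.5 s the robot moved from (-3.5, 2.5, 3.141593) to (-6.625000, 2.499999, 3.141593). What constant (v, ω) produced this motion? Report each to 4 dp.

Δθ = 3.141593 − 3.141593 = 0.000000
ω = Δθ/dt = 0.000000/2.5 = 0.0000
ω = 0 → v = (Δx·cos θ + Δy·sin θ)/dt = 1.2500

v = 1.2500, ω = 0.0000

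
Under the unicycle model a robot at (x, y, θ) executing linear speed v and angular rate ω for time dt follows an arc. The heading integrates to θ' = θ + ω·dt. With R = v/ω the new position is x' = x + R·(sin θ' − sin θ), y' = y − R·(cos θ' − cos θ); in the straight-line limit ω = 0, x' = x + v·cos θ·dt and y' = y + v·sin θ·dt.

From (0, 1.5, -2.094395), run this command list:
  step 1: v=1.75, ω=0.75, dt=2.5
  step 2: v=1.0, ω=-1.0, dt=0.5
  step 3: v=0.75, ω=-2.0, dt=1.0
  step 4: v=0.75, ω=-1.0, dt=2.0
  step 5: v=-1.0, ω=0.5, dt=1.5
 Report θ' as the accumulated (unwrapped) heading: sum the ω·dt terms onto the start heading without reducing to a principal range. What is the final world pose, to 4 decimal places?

step 1: θ'=-0.2194 (R=2.3333) → pose (1.5129, -1.9441, -0.2194)
step 2: θ'=-0.7194 (R=-1.0000) → pose (1.9542, -2.1679, -0.7194)
step 3: θ'=-2.7194 (R=-0.3750) → pose (1.8608, -2.7920, -2.7194)
step 4: θ'=-4.7194 (R=-0.7500) → pose (0.8034, -2.1026, -4.7194)
step 5: θ'=-3.9694 (R=-2.0000) → pose (1.3305, -3.4696, -3.9694)

(1.3305, -3.4696, -3.9694)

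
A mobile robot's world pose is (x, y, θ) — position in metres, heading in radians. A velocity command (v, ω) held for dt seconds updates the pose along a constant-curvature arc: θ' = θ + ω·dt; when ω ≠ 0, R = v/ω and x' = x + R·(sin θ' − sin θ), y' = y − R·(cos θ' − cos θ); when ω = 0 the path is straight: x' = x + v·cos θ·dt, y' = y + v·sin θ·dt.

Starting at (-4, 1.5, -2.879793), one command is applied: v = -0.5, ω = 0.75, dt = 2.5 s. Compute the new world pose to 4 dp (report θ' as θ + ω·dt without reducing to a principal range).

θ' = -2.8798 + 0.75·2.5 = -1.0048
R = v/ω = -0.5/0.75 = -0.6667
x' = -4 + -0.6667·(sin -1.0048 − sin -2.8798) = -3.6098
y' = 1.5 − -0.6667·(cos -1.0048 − cos -2.8798) = 2.5015

(-3.6098, 2.5015, -1.0048)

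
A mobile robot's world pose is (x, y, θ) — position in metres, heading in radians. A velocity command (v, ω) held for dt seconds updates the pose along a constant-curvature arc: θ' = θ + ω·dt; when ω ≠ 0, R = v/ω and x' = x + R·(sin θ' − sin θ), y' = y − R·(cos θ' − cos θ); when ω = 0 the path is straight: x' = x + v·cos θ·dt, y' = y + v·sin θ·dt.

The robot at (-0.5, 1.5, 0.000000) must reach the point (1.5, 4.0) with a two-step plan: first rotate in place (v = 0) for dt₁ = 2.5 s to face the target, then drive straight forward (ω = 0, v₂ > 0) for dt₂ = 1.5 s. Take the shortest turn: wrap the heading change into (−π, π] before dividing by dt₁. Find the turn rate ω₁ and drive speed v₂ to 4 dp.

heading to target = atan2(4−1.5, 1.5−-0.5) = 0.8961
Δθ = wrap(0.8961 − 0.0000) = 0.8961; ω₁ = Δθ/dt₁ = 0.3584
distance = √((1.5−-0.5)² + (4−1.5)²) = 3.2016; v₂ = distance/dt₂ = 2.1344

ω₁ = 0.3584, v₂ = 2.1344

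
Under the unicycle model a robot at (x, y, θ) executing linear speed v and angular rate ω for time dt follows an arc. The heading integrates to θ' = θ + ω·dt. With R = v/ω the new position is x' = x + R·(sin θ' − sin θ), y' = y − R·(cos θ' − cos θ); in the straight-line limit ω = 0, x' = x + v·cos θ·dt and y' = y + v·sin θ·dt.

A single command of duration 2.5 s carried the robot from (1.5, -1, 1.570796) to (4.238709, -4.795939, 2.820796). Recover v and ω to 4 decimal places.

Δθ = 2.820796 − 1.570796 = 1.250000
ω = Δθ/dt = 1.250000/2.5 = 0.5000
R = −Δy/(cos θ' − cos θ) = -4.0000
v = R·ω = -4.0000·0.5000 = -2.0000

v = -2.0000, ω = 0.5000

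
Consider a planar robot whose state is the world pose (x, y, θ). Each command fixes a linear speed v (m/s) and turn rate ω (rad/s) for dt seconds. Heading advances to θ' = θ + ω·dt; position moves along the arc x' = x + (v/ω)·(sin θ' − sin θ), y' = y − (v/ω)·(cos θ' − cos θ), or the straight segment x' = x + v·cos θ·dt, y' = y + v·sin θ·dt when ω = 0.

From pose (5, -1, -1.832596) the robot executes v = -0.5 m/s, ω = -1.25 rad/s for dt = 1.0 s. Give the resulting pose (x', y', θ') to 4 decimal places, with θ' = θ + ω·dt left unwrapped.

(5.3628, -0.7042, -3.0826)

θ' = -1.8326 + -1.25·1.0 = -3.0826
R = v/ω = -0.5/-1.25 = 0.4000
x' = 5 + 0.4000·(sin -3.0826 − sin -1.8326) = 5.3628
y' = -1 − 0.4000·(cos -3.0826 − cos -1.8326) = -0.7042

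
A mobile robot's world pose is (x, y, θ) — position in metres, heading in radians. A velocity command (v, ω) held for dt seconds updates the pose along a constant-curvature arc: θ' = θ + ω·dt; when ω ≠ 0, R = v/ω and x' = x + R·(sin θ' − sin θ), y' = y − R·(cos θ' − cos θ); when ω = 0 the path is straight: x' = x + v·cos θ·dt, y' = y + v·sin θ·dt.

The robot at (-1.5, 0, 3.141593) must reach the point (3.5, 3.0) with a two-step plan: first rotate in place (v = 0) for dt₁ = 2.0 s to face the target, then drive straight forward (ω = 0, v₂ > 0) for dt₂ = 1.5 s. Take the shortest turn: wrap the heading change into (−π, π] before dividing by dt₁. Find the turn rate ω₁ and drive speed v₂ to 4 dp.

ω₁ = -1.3006, v₂ = 3.8873

heading to target = atan2(3−0, 3.5−-1.5) = 0.5404
Δθ = wrap(0.5404 − 3.1416) = -2.6012; ω₁ = Δθ/dt₁ = -1.3006
distance = √((3.5−-1.5)² + (3−0)²) = 5.8310; v₂ = distance/dt₂ = 3.8873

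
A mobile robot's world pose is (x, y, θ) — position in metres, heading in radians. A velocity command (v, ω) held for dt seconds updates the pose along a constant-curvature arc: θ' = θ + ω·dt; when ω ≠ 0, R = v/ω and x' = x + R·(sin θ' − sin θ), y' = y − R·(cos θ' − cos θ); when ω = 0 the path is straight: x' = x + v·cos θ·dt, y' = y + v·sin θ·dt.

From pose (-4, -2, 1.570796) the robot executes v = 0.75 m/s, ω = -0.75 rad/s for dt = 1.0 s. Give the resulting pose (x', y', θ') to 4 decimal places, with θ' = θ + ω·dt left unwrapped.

(-3.7317, -1.3184, 0.8208)

θ' = 1.5708 + -0.75·1.0 = 0.8208
R = v/ω = 0.75/-0.75 = -1.0000
x' = -4 + -1.0000·(sin 0.8208 − sin 1.5708) = -3.7317
y' = -2 − -1.0000·(cos 0.8208 − cos 1.5708) = -1.3184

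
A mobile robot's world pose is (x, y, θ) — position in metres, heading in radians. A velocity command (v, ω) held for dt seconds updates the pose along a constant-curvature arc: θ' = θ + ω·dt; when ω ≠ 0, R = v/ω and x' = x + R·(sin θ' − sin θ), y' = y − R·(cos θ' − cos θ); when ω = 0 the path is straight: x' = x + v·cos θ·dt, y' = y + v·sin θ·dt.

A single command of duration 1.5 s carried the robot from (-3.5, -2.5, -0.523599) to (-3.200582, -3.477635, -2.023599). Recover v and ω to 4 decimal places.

Δθ = -2.023599 − -0.523599 = -1.500000
ω = Δθ/dt = -1.500000/1.5 = -1.0000
R = −Δy/(cos θ' − cos θ) = -0.7500
v = R·ω = -0.7500·-1.0000 = 0.7500

v = 0.7500, ω = -1.0000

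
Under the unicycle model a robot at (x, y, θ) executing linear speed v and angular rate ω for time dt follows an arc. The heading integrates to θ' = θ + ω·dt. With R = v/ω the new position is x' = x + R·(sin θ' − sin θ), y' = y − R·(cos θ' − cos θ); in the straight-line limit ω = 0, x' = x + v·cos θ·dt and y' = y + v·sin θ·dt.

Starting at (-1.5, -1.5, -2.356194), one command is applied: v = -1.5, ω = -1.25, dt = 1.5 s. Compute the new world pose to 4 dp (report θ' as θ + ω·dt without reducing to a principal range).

θ' = -2.3562 + -1.25·1.5 = -4.2312
R = v/ω = -1.5/-1.25 = 1.2000
x' = -1.5 + 1.2000·(sin -4.2312 − sin -2.3562) = 0.4123
y' = -1.5 − 1.2000·(cos -4.2312 − cos -2.3562) = -1.7931

(0.4123, -1.7931, -4.2312)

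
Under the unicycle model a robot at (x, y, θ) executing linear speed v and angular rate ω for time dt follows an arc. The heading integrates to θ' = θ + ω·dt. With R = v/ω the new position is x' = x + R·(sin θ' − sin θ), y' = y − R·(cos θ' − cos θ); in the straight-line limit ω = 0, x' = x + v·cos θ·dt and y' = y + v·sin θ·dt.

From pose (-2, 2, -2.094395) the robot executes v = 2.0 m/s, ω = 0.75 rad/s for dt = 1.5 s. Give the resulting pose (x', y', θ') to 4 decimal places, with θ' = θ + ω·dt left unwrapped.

(-1.8894, -0.8421, -0.9694)

θ' = -2.0944 + 0.75·1.5 = -0.9694
R = v/ω = 2.0/0.75 = 2.6667
x' = -2 + 2.6667·(sin -0.9694 − sin -2.0944) = -1.8894
y' = 2 − 2.6667·(cos -0.9694 − cos -2.0944) = -0.8421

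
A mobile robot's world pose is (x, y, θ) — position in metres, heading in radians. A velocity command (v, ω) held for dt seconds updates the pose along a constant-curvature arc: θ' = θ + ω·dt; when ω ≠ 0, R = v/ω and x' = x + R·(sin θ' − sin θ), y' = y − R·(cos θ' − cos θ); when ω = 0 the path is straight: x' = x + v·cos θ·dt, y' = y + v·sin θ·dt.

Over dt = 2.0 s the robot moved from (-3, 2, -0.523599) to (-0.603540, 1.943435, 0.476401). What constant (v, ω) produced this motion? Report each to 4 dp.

v = 1.2500, ω = 0.5000

Δθ = 0.476401 − -0.523599 = 1.000000
ω = Δθ/dt = 1.000000/2.0 = 0.5000
R = Δx/(sin θ' − sin θ) = 2.5000
v = R·ω = 2.5000·0.5000 = 1.2500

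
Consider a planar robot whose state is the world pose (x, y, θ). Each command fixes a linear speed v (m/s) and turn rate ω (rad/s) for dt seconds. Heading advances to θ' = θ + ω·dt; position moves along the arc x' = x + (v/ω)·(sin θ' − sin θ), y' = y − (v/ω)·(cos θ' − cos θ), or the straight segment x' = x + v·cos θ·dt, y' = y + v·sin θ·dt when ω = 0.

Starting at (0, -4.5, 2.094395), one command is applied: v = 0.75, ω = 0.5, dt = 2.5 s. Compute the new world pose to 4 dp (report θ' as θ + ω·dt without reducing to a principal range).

(-1.6012, -3.7807, 3.3444)

θ' = 2.0944 + 0.5·2.5 = 3.3444
R = v/ω = 0.75/0.5 = 1.5000
x' = 0 + 1.5000·(sin 3.3444 − sin 2.0944) = -1.6012
y' = -4.5 − 1.5000·(cos 3.3444 − cos 2.0944) = -3.7807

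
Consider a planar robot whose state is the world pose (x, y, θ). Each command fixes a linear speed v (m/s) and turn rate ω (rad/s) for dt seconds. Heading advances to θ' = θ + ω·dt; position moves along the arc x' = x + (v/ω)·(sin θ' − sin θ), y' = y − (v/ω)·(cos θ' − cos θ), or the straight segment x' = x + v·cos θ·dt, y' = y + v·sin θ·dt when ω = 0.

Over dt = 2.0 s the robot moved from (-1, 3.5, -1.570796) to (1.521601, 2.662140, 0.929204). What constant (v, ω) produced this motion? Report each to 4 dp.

v = 1.7500, ω = 1.2500

Δθ = 0.929204 − -1.570796 = 2.500000
ω = Δθ/dt = 2.500000/2.0 = 1.2500
R = Δx/(sin θ' − sin θ) = 1.4000
v = R·ω = 1.4000·1.2500 = 1.7500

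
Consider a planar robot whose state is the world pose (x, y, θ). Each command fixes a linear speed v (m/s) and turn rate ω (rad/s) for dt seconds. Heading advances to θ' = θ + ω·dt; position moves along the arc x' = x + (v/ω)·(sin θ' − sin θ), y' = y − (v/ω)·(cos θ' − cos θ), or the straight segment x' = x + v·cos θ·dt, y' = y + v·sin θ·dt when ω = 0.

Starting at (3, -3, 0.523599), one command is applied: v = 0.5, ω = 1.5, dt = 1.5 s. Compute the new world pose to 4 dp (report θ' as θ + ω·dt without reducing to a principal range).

θ' = 0.5236 + 1.5·1.5 = 2.7736
R = v/ω = 0.5/1.5 = 0.3333
x' = 3 + 0.3333·(sin 2.7736 − sin 0.5236) = 2.9532
y' = -3 − 0.3333·(cos 2.7736 − cos 0.5236) = -2.4003

(2.9532, -2.4003, 2.7736)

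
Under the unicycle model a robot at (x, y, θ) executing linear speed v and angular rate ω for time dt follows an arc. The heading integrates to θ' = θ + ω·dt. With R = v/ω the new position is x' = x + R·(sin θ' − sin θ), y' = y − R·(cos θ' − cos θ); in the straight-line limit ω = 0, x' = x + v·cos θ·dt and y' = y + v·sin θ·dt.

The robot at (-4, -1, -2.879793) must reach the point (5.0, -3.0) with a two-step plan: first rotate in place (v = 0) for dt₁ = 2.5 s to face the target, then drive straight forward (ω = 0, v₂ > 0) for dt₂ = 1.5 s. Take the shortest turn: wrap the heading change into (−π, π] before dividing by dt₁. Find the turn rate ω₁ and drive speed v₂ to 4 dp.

heading to target = atan2(-3−-1, 5−-4) = -0.2187
Δθ = wrap(-0.2187 − -2.8798) = 2.6611; ω₁ = Δθ/dt₁ = 1.0644
distance = √((5−-4)² + (-3−-1)²) = 9.2195; v₂ = distance/dt₂ = 6.1464

ω₁ = 1.0644, v₂ = 6.1464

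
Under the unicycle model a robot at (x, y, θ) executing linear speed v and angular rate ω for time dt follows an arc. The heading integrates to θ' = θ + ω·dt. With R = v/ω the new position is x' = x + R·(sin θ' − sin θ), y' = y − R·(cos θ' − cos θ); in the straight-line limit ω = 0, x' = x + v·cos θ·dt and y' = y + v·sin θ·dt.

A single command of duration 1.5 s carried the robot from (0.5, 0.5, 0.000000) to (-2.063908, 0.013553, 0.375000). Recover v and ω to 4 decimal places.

Δθ = 0.375000 − 0.000000 = 0.375000
ω = Δθ/dt = 0.375000/1.5 = 0.2500
R = Δx/(sin θ' − sin θ) = -7.0000
v = R·ω = -7.0000·0.2500 = -1.7500

v = -1.7500, ω = 0.2500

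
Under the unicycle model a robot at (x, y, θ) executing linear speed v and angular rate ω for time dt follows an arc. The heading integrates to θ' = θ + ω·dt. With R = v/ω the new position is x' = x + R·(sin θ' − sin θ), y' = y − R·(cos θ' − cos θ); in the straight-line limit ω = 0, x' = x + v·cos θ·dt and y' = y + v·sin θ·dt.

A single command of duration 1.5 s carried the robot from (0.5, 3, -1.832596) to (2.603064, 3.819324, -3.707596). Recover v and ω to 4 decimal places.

Δθ = -3.707596 − -1.832596 = -1.875000
ω = Δθ/dt = -1.875000/1.5 = -1.2500
R = Δx/(sin θ' − sin θ) = 1.4000
v = R·ω = 1.4000·-1.2500 = -1.7500

v = -1.7500, ω = -1.2500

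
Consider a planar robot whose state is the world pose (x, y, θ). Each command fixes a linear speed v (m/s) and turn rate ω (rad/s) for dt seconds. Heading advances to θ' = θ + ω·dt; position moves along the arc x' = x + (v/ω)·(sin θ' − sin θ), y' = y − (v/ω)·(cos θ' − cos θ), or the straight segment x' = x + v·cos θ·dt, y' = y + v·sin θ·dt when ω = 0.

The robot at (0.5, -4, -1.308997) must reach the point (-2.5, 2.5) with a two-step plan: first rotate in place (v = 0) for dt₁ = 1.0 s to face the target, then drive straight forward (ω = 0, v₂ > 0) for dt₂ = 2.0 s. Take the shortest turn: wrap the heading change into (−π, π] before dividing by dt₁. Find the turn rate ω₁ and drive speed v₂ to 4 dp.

heading to target = atan2(2.5−-4, -2.5−0.5) = 2.0032
Δθ = wrap(2.0032 − -1.3090) = -2.9710; ω₁ = Δθ/dt₁ = -2.9710
distance = √((-2.5−0.5)² + (2.5−-4)²) = 7.1589; v₂ = distance/dt₂ = 3.5795

ω₁ = -2.9710, v₂ = 3.5795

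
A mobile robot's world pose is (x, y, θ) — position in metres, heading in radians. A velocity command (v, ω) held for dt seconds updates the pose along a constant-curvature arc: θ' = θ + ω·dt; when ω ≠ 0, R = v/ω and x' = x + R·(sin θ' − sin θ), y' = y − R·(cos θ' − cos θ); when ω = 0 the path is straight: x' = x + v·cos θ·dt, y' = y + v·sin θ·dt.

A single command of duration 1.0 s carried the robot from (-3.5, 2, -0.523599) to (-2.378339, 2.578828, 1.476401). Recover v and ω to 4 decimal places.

Δθ = 1.476401 − -0.523599 = 2.000000
ω = Δθ/dt = 2.000000/1.0 = 2.0000
R = Δx/(sin θ' − sin θ) = 0.7500
v = R·ω = 0.7500·2.0000 = 1.5000

v = 1.5000, ω = 2.0000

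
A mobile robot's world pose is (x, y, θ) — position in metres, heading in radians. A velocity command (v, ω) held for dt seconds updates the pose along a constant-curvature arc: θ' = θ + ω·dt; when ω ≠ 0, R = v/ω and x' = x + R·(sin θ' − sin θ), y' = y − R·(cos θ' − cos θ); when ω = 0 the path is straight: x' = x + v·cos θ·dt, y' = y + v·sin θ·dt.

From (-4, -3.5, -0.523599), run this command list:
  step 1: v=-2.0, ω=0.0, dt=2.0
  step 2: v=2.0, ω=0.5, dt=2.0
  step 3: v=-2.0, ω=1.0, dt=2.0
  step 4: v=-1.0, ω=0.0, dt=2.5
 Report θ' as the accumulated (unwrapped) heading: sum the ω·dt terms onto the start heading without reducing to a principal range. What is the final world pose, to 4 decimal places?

step 1: θ'=-0.5236 (straight) → pose (-7.4641, -1.5000, -0.5236)
step 2: θ'=0.4764 (R=4.0000) → pose (-3.6298, -1.5905, 0.4764)
step 3: θ'=2.4764 (R=-2.0000) → pose (-3.9470, -4.9414, 2.4764)
step 4: θ'=2.4764 (straight) → pose (-1.9800, -6.4844, 2.4764)

(-1.9800, -6.4844, 2.4764)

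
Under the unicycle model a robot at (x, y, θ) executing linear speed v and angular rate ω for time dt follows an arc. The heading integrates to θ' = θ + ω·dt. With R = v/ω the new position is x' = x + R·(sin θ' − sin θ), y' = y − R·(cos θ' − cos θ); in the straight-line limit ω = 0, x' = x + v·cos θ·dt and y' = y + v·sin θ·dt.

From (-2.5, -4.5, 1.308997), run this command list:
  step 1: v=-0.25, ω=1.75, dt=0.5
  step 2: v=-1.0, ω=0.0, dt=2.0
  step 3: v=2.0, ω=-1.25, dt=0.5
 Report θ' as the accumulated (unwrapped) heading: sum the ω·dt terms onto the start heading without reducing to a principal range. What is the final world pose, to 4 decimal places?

(-1.6193, -5.3151, 1.5590)

step 1: θ'=2.1840 (R=-0.1429) → pose (-2.4788, -4.6192, 2.1840)
step 2: θ'=2.1840 (straight) → pose (-1.3279, -6.2548, 2.1840)
step 3: θ'=1.5590 (R=-1.6000) → pose (-1.6193, -5.3151, 1.5590)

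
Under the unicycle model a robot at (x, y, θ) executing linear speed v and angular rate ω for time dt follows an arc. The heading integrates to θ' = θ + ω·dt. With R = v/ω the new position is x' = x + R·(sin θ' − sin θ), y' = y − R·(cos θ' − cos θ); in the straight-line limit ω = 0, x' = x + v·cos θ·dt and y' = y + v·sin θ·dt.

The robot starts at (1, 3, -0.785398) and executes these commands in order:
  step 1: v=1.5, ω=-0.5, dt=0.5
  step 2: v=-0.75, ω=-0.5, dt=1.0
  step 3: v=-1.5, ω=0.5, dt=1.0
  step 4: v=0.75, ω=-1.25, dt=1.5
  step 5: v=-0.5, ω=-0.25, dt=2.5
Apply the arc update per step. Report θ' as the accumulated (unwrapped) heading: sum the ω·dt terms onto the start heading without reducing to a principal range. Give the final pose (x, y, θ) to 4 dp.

step 1: θ'=-1.0354 (R=-3.0000) → pose (1.4589, 2.4092, -1.0354)
step 2: θ'=-1.5354 (R=1.5000) → pose (1.2499, 3.1214, -1.5354)
step 3: θ'=-1.0354 (R=-3.0000) → pose (0.8320, 4.5458, -1.0354)
step 4: θ'=-2.9104 (R=-0.6000) → pose (0.4534, 3.6557, -2.9104)
step 5: θ'=-3.5354 (R=2.0000) → pose (1.6791, 3.5558, -3.5354)

(1.6791, 3.5558, -3.5354)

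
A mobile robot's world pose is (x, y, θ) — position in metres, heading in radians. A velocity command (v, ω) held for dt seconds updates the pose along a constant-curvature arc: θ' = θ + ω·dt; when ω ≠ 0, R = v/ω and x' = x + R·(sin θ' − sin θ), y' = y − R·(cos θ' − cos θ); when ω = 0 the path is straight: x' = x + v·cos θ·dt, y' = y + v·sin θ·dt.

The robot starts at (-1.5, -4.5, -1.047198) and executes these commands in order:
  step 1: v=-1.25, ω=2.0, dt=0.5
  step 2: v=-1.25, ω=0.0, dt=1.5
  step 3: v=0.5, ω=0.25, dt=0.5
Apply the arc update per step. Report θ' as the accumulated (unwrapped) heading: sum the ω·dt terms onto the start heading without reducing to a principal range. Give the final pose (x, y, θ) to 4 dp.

(-3.6349, -4.0959, 0.0778)

step 1: θ'=-0.0472 (R=-0.6250) → pose (-2.0118, -4.1882, -0.0472)
step 2: θ'=-0.0472 (straight) → pose (-3.8847, -4.0997, -0.0472)
step 3: θ'=0.0778 (R=2.0000) → pose (-3.6349, -4.0959, 0.0778)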